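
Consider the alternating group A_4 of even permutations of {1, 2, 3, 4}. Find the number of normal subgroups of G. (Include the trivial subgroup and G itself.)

3

G has 10 subgroups. Checking conjugation-invariance by order — order 1: 1/1 normal; order 2: 0/3 normal; order 3: 0/4 normal; order 4: 1/1 normal; order 12: 1/1 normal.
Total normal subgroups: 3.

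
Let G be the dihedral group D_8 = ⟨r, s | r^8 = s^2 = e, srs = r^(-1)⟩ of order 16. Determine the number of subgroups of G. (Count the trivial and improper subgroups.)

19

|G| = 16, so by Lagrange every subgroup order divides 16. Divisors: 1, 2, 4, 8, 16.
Subgroups by order — order 1: 1; order 2: 9; order 4: 5; order 8: 3; order 16: 1.
Total: 1 + 9 + 5 + 3 + 1 = 19.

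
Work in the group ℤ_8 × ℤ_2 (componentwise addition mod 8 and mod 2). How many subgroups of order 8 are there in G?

3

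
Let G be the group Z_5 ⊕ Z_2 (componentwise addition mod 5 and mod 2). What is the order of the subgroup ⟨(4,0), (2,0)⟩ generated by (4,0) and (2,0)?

5

|⟨(4,0)⟩| = 5 and |⟨(2,0)⟩| = 5, so |H| is a multiple of lcm(5, 5) = 5 and divides |G| = 10.
Closing under the operation: H = {(0,0), (1,0), (2,0), (3,0), (4,0)}, so |H| = 5.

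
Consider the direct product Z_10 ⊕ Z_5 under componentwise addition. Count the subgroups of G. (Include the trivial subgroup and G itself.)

|G| = 50, so by Lagrange every subgroup order divides 50. Divisors: 1, 2, 5, 10, 25, 50.
Subgroups by order — order 1: 1; order 2: 1; order 5: 6; order 10: 6; order 25: 1; order 50: 1.
Total: 1 + 1 + 6 + 6 + 1 + 1 = 16.

16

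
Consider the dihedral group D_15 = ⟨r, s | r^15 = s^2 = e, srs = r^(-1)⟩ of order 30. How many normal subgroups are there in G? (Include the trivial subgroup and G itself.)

G has 28 subgroups. Checking conjugation-invariance by order — order 1: 1/1 normal; order 2: 0/15 normal; order 3: 1/1 normal; order 5: 1/1 normal; order 6: 0/5 normal; order 10: 0/3 normal; order 15: 1/1 normal; order 30: 1/1 normal.
Total normal subgroups: 5.

5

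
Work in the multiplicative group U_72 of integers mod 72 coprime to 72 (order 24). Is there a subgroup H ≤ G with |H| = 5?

5 does not divide |G| = 24, so by Lagrange no subgroup of order 5 exists.

No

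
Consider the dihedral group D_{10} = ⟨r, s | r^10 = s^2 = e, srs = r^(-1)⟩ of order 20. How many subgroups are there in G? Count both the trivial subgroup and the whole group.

|G| = 20, so by Lagrange every subgroup order divides 20. Divisors: 1, 2, 4, 5, 10, 20.
Subgroups by order — order 1: 1; order 2: 11; order 4: 5; order 5: 1; order 10: 3; order 20: 1.
Total: 1 + 11 + 5 + 1 + 3 + 1 = 22.

22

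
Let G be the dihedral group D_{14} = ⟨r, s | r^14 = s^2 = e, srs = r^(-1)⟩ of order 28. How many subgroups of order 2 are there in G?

15

|G| = 28 and 2 | 28, so subgroups of order 2 are possible by Lagrange.
The subgroups of order 2 are: {e, r^10s}; {e, r^11s}; {e, r^12s}; {e, r^13s}; … (15 in all).
So G has 15 subgroups of order 2.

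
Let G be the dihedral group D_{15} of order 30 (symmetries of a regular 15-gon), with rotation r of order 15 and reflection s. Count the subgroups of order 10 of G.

3

|G| = 30 and 10 | 30, so subgroups of order 10 are possible by Lagrange.
The subgroups of order 10 are: {e, r^3, r^6, r^9, r^12, rs, r^4s, r^7s, r^10s, r^13s}; {e, r^3, r^6, r^9, r^12, r^2s, r^5s, r^8s, r^11s, r^14s}; {e, r^3, r^6, r^9, r^12, s, r^3s, r^6s, r^9s, r^12s}.
So G has 3 subgroups of order 10.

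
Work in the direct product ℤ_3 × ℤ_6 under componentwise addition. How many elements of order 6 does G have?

An element (a,b) has order lcm(ord(a), ord(b)); count pairs with lcm equal to 6.
Enumerating gives 8 such elements.

8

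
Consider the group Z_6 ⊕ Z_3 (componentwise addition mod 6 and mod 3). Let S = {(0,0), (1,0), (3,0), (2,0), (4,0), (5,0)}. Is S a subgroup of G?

|S| = 6 divides |G| = 18, consistent with Lagrange.
S contains the identity, every element's inverse is in S, and S is closed under +: it is a subgroup.
In fact S = ⟨(5,0)⟩.

Yes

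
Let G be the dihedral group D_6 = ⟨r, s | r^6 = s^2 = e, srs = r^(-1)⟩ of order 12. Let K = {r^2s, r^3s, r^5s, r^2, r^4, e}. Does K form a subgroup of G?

No

Closure fails: r^4 · r^2s = s ∉ K. So K is not a subgroup.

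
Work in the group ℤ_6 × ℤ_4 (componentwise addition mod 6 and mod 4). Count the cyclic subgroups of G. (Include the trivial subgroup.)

12

Group the elements of G by the cyclic subgroup they generate; each cyclic subgroup of order d accounts for φ(d) elements.
Cyclic subgroups by order — order 1: 1; order 2: 3; order 3: 1; order 4: 2; order 6: 3; order 12: 2.
Total: 12.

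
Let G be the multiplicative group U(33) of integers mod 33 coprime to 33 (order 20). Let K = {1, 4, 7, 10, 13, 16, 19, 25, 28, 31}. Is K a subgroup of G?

|K| = 10 divides |G| = 20, consistent with Lagrange.
K contains the identity, every element's inverse is in K, and K is closed under ·: it is a subgroup.
In fact K = ⟨7⟩.

Yes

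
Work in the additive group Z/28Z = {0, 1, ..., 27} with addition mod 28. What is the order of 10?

In Z/28Z, the order of an element a is n/gcd(a, n).
gcd(10, 28) = 2, so |⟨10⟩| = 28/2 = 14.

14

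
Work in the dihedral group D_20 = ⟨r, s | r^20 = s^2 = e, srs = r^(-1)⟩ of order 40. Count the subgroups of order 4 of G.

|G| = 40 and 4 | 40, so subgroups of order 4 are possible by Lagrange.
The subgroups of order 4 are: {e, r^10, s, r^10s}; {e, r^10, rs, r^11s}; {e, r^10, r^2s, r^12s}; {e, r^10, r^3s, r^13s}; … (11 in all).
So G has 11 subgroups of order 4.

11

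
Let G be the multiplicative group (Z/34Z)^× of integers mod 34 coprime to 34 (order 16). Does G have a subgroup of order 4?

Yes

4 | 16. A subgroup of order 4 is {1, 13, 21, 33}.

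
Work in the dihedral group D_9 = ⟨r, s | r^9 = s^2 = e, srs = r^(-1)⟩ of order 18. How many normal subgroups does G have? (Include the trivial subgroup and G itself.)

4

G has 16 subgroups. Checking conjugation-invariance by order — order 1: 1/1 normal; order 2: 0/9 normal; order 3: 1/1 normal; order 6: 0/3 normal; order 9: 1/1 normal; order 18: 1/1 normal.
Total normal subgroups: 4.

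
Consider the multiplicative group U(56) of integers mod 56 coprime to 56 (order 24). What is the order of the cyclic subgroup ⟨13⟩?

Compute successive powers of 13 mod 56: 13, 1; 13^2 ≡ 1 (mod 56).
So |⟨13⟩| = 2.

2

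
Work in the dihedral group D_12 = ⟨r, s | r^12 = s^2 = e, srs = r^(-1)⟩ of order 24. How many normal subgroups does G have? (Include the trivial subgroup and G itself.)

9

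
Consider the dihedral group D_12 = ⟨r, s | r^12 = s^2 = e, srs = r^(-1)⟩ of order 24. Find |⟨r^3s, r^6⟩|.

4

|⟨r^3s⟩| = 2 and |⟨r^6⟩| = 2, so |H| is a multiple of lcm(2, 2) = 2 and divides |G| = 24.
Closing under the operation: H = {e, r^6, r^3s, r^9s}, so |H| = 4.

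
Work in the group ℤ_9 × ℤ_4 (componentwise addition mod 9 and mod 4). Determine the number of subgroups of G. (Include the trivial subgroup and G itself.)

|G| = 36, so by Lagrange every subgroup order divides 36. Divisors: 1, 2, 3, 4, 6, 9, 12, 18, 36.
Subgroups by order — order 1: 1; order 2: 1; order 3: 1; order 4: 1; order 6: 1; order 9: 1; order 12: 1; order 18: 1; order 36: 1.
Total: 1 + 1 + 1 + 1 + 1 + 1 + 1 + 1 + 1 = 9.

9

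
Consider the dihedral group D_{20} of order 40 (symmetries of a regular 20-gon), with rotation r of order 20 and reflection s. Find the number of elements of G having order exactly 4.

2

The elements of order 4 are: r^5, r^15.
That's 2.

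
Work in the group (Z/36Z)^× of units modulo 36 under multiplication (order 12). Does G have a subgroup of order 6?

6 | 12. A subgroup of order 6 is {1, 11, 13, 23, 25, 35}.

Yes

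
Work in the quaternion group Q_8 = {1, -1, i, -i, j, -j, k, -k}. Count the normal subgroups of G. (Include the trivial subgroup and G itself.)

6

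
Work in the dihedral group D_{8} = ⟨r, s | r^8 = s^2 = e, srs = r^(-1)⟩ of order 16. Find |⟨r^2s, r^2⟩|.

|⟨r^2s⟩| = 2 and |⟨r^2⟩| = 4, so |H| is a multiple of lcm(2, 4) = 4 and divides |G| = 16.
Closing under the operation: H = {e, r^2, r^4, r^6, s, r^2s, r^4s, r^6s}, so |H| = 8.

8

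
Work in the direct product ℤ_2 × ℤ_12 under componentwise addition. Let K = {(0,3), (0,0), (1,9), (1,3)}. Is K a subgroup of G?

No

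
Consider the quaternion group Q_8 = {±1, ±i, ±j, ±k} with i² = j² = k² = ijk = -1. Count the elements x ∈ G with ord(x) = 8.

No element of G has order 8 (even though 8 | 8).

0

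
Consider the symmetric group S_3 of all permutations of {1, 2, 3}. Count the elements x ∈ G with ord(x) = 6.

No element of G has order 6 (even though 6 | 6).

0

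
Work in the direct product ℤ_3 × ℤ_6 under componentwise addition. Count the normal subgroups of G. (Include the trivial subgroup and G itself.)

G is abelian, so every subgroup is normal.
G has 12 subgroups in total, hence 12 normal subgroups.

12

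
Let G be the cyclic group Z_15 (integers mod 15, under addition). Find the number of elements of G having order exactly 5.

In a cyclic group of order 15, the number of elements of order d (for d | 15) is φ(d).
φ(5) = 4.

4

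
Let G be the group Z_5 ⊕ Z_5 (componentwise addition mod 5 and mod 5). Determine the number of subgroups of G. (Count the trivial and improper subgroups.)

|G| = 25, so by Lagrange every subgroup order divides 25. Divisors: 1, 5, 25.
Subgroups by order — order 1: 1; order 5: 6; order 25: 1.
Total: 1 + 6 + 1 = 8.

8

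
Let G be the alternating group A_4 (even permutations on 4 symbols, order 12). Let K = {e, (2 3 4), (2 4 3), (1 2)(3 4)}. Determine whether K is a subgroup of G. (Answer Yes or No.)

Closure fails: (2 4 3) ∘ (1 2)(3 4) = (1 4 2) ∉ K. So K is not a subgroup.

No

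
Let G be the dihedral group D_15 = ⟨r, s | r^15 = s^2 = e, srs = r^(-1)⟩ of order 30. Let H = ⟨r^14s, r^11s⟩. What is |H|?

10

|⟨r^14s⟩| = 2 and |⟨r^11s⟩| = 2, so |H| is a multiple of lcm(2, 2) = 2 and divides |G| = 30.
Closing under the operation: H = {e, r^3, r^6, r^9, r^12, r^2s, r^5s, r^8s, r^11s, r^14s}, so |H| = 10.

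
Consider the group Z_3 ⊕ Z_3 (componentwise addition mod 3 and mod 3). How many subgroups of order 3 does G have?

4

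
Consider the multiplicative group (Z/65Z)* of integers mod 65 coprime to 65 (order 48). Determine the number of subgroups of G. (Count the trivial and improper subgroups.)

30

|G| = 48, so by Lagrange every subgroup order divides 48. Divisors: 1, 2, 3, 4, 6, 8, 12, 16, 24, 48.
Subgroups by order — order 1: 1; order 2: 3; order 3: 1; order 4: 7; order 6: 3; order 8: 3; order 12: 7; order 16: 1; order 24: 3; order 48: 1.
Total: 1 + 3 + 1 + 7 + 3 + 3 + 7 + 1 + 3 + 1 = 30.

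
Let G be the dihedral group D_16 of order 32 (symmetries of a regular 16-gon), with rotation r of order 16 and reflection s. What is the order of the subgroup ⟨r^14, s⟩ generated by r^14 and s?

16

|⟨r^14⟩| = 8 and |⟨s⟩| = 2, so |H| is a multiple of lcm(8, 2) = 8 and divides |G| = 32.
Closing under the operation: H = {e, r^2, r^4, r^6, r^8, r^10, r^12, r^14, s, r^2s, r^4s, r^6s, r^8s, r^10s, r^12s, r^14s}, so |H| = 16.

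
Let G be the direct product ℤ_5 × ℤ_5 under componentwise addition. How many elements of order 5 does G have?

An element (a,b) has order lcm(ord(a), ord(b)); count pairs with lcm equal to 5.
Enumerating gives 24 such elements.

24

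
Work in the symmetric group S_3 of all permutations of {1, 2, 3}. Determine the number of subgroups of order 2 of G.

|G| = 6 and 2 | 6, so subgroups of order 2 are possible by Lagrange.
The subgroups of order 2 are: {e, (1 2)}; {e, (1 3)}; {e, (2 3)}.
So G has 3 subgroups of order 2.

3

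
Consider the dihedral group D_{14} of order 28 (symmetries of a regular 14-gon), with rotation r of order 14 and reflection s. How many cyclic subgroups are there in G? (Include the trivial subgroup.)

Each element a generates a cyclic subgroup ⟨a⟩; distinct elements may generate the same one (a cyclic group of order d has φ(d) generators).
Cyclic subgroups by order — order 1: 1; order 2: 15; order 7: 1; order 14: 1.
Total: 18.

18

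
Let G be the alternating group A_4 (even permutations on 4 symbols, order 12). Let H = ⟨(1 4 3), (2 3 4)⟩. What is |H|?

|⟨(1 4 3)⟩| = 3 and |⟨(2 3 4)⟩| = 3, so |H| is a multiple of lcm(3, 3) = 3 and divides |G| = 12.
Closing {(1 4 3), (2 3 4)} under the group operation gives all of G, so |H| = 12.

12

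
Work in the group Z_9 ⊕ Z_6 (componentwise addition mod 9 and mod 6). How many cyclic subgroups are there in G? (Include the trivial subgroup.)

Group the elements of G by the cyclic subgroup they generate; each cyclic subgroup of order d accounts for φ(d) elements.
Cyclic subgroups by order — order 1: 1; order 2: 1; order 3: 4; order 6: 4; order 9: 3; order 18: 3.
Total: 16.

16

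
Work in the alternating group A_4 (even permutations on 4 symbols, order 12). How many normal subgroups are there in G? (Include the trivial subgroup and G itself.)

3

G has 10 subgroups. Checking conjugation-invariance by order — order 1: 1/1 normal; order 2: 0/3 normal; order 3: 0/4 normal; order 4: 1/1 normal; order 12: 1/1 normal.
Total normal subgroups: 3.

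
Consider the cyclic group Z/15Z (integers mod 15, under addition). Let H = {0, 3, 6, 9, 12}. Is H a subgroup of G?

|H| = 5 divides |G| = 15, consistent with Lagrange.
H contains the identity, every element's inverse is in H, and H is closed under +: it is a subgroup.
In fact H = ⟨3⟩.

Yes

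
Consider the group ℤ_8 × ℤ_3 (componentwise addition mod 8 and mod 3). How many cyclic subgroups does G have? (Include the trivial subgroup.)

8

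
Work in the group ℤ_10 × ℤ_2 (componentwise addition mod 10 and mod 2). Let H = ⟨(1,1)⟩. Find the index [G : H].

2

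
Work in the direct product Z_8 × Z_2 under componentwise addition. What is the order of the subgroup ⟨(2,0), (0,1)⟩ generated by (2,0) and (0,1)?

8

|⟨(2,0)⟩| = 4 and |⟨(0,1)⟩| = 2, so |H| is a multiple of lcm(4, 2) = 4 and divides |G| = 16.
Closing under the operation: H = {(0,0), (0,1), (2,0), (2,1), (4,0), (4,1), (6,0), (6,1)}, so |H| = 8.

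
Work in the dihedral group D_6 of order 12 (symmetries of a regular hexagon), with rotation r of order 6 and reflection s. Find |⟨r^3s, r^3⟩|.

|⟨r^3s⟩| = 2 and |⟨r^3⟩| = 2, so |H| is a multiple of lcm(2, 2) = 2 and divides |G| = 12.
Closing under the operation: H = {e, r^3, s, r^3s}, so |H| = 4.

4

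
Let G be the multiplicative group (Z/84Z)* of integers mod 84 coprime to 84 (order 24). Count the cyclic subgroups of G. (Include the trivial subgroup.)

16

Each element a generates a cyclic subgroup ⟨a⟩; distinct elements may generate the same one (a cyclic group of order d has φ(d) generators).
Cyclic subgroups by order — order 1: 1; order 2: 7; order 3: 1; order 6: 7.
Total: 16.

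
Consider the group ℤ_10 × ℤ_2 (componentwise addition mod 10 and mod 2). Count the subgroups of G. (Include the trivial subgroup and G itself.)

|G| = 20, so by Lagrange every subgroup order divides 20. Divisors: 1, 2, 4, 5, 10, 20.
Subgroups by order — order 1: 1; order 2: 3; order 4: 1; order 5: 1; order 10: 3; order 20: 1.
Total: 1 + 3 + 1 + 1 + 3 + 1 = 10.

10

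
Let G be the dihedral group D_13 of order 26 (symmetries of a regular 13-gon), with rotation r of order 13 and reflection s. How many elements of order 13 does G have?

Enumerating element orders in G gives 12 elements of order 13.

12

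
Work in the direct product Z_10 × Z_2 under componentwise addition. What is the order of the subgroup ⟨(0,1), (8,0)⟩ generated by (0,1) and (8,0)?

10

|⟨(0,1)⟩| = 2 and |⟨(8,0)⟩| = 5, so |H| is a multiple of lcm(2, 5) = 10 and divides |G| = 20.
Closing under the operation: H = {(0,0), (0,1), (2,0), (2,1), (4,0), (4,1), (6,0), (6,1), (8,0), (8,1)}, so |H| = 10.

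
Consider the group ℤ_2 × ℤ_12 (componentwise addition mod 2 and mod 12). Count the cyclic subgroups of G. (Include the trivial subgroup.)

12

Group the elements of G by the cyclic subgroup they generate; each cyclic subgroup of order d accounts for φ(d) elements.
Cyclic subgroups by order — order 1: 1; order 2: 3; order 3: 1; order 4: 2; order 6: 3; order 12: 2.
Total: 12.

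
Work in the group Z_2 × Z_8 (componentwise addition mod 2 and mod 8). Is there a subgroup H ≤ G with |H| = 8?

Yes

8 | 16. A subgroup of order 8 is {(0,0), (0,1), (0,2), (0,3), (0,4), (0,5), (0,6), (0,7)}.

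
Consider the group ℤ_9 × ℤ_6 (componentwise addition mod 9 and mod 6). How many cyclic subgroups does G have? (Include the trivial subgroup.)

16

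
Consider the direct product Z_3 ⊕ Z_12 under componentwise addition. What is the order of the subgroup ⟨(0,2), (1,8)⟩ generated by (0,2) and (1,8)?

|⟨(0,2)⟩| = 6 and |⟨(1,8)⟩| = 3, so |H| is a multiple of lcm(6, 3) = 6 and divides |G| = 36.
Closing under the operation: H = {(0,0), (0,2), (0,4), (0,6), (0,8), (0,10), (1,0), (1,2), (1,4), (1,6), (1,8), (1,10), (2,0), (2,2), (2,4), (2,6), (2,8), (2,10)}, so |H| = 18.

18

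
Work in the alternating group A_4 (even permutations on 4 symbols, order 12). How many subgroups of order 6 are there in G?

0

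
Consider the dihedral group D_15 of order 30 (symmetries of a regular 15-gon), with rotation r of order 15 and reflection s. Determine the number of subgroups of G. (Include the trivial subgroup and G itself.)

28

|G| = 30, so by Lagrange every subgroup order divides 30. Divisors: 1, 2, 3, 5, 6, 10, 15, 30.
Subgroups by order — order 1: 1; order 2: 15; order 3: 1; order 5: 1; order 6: 5; order 10: 3; order 15: 1; order 30: 1.
Total: 1 + 15 + 1 + 1 + 5 + 3 + 1 + 1 = 28.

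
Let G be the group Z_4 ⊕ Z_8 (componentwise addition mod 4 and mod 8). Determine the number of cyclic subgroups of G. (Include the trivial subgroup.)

A cyclic subgroup of order d is generated by each of its φ(d) elements of order d, so the cyclic subgroups of order d number (#elements of order d)/φ(d).
Cyclic subgroups by order — order 1: 1; order 2: 3; order 4: 6; order 8: 4.
Total: 14.

14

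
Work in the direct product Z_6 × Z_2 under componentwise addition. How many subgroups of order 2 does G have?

|G| = 12 and 2 | 12, so subgroups of order 2 are possible by Lagrange.
The subgroups of order 2 are: {(0,0), (0,1)}; {(0,0), (3,0)}; {(0,0), (3,1)}.
So G has 3 subgroups of order 2.

3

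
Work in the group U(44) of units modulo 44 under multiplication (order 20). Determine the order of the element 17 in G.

10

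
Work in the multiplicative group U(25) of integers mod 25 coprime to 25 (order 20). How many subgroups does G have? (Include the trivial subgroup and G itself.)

|G| = 20, so by Lagrange every subgroup order divides 20. Divisors: 1, 2, 4, 5, 10, 20.
Subgroups by order — order 1: 1; order 2: 1; order 4: 1; order 5: 1; order 10: 1; order 20: 1.
Total: 1 + 1 + 1 + 1 + 1 + 1 = 6.

6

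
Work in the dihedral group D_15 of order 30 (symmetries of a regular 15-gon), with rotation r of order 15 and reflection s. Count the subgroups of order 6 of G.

5

|G| = 30 and 6 | 30, so subgroups of order 6 are possible by Lagrange.
The subgroups of order 6 are: {e, r^5, r^10, s, r^5s, r^10s}; {e, r^5, r^10, rs, r^6s, r^11s}; {e, r^5, r^10, r^2s, r^7s, r^12s}; {e, r^5, r^10, r^3s, r^8s, r^13s}; … (5 in all).
So G has 5 subgroups of order 6.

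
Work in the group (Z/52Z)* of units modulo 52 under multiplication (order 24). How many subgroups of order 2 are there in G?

3

|G| = 24 and 2 | 24, so subgroups of order 2 are possible by Lagrange.
The subgroups of order 2 are: {1, 25}; {1, 27}; {1, 51}.
So G has 3 subgroups of order 2.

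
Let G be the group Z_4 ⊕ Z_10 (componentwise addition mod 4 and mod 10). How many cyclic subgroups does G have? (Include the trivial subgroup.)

12

Group the elements of G by the cyclic subgroup they generate; each cyclic subgroup of order d accounts for φ(d) elements.
Cyclic subgroups by order — order 1: 1; order 2: 3; order 4: 2; order 5: 1; order 10: 3; order 20: 2.
Total: 12.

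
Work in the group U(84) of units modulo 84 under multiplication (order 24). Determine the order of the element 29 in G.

Compute successive powers of 29 mod 84: 29, 1; 29^2 ≡ 1 (mod 84).
So |⟨29⟩| = 2.

2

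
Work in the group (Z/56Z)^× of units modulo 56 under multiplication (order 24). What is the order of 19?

6

Compute successive powers of 19 mod 56: 19, 25, 27, 9, 3, 1; 19^6 ≡ 1 (mod 56).
So |⟨19⟩| = 6.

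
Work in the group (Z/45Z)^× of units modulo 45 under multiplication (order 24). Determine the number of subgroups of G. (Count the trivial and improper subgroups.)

16

|G| = 24, so by Lagrange every subgroup order divides 24. Divisors: 1, 2, 3, 4, 6, 8, 12, 24.
Subgroups by order — order 1: 1; order 2: 3; order 3: 1; order 4: 3; order 6: 3; order 8: 1; order 12: 3; order 24: 1.
Total: 1 + 3 + 1 + 3 + 3 + 1 + 3 + 1 = 16.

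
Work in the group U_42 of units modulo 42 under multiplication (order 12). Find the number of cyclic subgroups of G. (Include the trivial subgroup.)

8

Group the elements of G by the cyclic subgroup they generate; each cyclic subgroup of order d accounts for φ(d) elements.
Cyclic subgroups by order — order 1: 1; order 2: 3; order 3: 1; order 6: 3.
Total: 8.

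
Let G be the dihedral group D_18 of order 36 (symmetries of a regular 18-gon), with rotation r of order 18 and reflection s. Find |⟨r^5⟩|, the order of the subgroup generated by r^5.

Computing powers of r^5: the smallest k with (r^5)^k = e is k = 18.

18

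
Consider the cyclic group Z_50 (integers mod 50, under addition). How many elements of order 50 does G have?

In a cyclic group of order 50, the number of elements of order d (for d | 50) is φ(d).
φ(50) = 20.

20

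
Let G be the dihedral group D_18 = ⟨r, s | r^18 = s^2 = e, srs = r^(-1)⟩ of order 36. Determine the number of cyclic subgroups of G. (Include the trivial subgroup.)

Group the elements of G by the cyclic subgroup they generate; each cyclic subgroup of order d accounts for φ(d) elements.
Cyclic subgroups by order — order 1: 1; order 2: 19; order 3: 1; order 6: 1; order 9: 1; order 18: 1.
Total: 24.

24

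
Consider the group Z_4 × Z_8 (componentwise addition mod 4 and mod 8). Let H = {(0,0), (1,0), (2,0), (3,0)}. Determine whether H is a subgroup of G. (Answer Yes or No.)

Yes

|H| = 4 divides |G| = 32, consistent with Lagrange.
H contains the identity, every element's inverse is in H, and H is closed under +: it is a subgroup.
In fact H = ⟨(1,0)⟩.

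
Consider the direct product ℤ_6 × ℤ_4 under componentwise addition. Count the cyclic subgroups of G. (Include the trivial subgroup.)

A cyclic subgroup of order d is generated by each of its φ(d) elements of order d, so the cyclic subgroups of order d number (#elements of order d)/φ(d).
Cyclic subgroups by order — order 1: 1; order 2: 3; order 3: 1; order 4: 2; order 6: 3; order 12: 2.
Total: 12.

12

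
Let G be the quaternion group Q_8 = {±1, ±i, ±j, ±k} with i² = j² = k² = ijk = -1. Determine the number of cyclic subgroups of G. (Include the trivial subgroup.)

Group the elements of G by the cyclic subgroup they generate; each cyclic subgroup of order d accounts for φ(d) elements.
Cyclic subgroups by order — order 1: 1; order 2: 1; order 4: 3.
Total: 5.

5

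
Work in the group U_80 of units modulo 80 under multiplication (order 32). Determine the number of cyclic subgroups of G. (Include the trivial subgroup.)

20

A cyclic subgroup of order d is generated by each of its φ(d) elements of order d, so the cyclic subgroups of order d number (#elements of order d)/φ(d).
Cyclic subgroups by order — order 1: 1; order 2: 7; order 4: 12.
Total: 20.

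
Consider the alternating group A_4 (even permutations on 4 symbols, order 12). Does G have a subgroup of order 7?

No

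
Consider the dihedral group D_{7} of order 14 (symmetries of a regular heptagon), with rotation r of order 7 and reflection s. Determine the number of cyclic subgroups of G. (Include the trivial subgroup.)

9

Group the elements of G by the cyclic subgroup they generate; each cyclic subgroup of order d accounts for φ(d) elements.
Cyclic subgroups by order — order 1: 1; order 2: 7; order 7: 1.
Total: 9.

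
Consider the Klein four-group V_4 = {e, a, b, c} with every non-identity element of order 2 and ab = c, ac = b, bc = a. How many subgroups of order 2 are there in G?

3

|G| = 4 and 2 | 4, so subgroups of order 2 are possible by Lagrange.
The subgroups of order 2 are: {e, a}; {e, b}; {e, c}.
So G has 3 subgroups of order 2.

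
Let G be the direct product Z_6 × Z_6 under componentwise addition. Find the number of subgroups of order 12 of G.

|G| = 36 and 12 | 36, so subgroups of order 12 are possible by Lagrange.
The subgroups of order 12 are: {(0,0), (0,1), (0,2), (0,3), (0,4), (0,5), (3,0), (3,1), (3,2), (3,3), (3,4), (3,5)}; {(0,0), (0,3), (1,0), (1,3), (2,0), (2,3), (3,0), (3,3), (4,0), (4,3), (5,0), (5,3)}; {(0,0), (0,3), (1,1), (1,4), (2,2), (2,5), (3,0), (3,3), (4,1), (4,4), (5,2), (5,5)}; {(0,0), (0,3), (1,2), (1,5), (2,1), (2,4), (3,0), (3,3), (4,2), (4,5), (5,1), (5,4)}.
So G has 4 subgroups of order 12.

4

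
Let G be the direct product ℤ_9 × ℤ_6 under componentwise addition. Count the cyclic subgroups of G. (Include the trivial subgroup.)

16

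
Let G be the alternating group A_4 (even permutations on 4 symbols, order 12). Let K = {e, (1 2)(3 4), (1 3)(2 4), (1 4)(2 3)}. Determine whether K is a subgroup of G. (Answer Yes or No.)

Yes

|K| = 4 divides |G| = 12, consistent with Lagrange.
K contains the identity, every element's inverse is in K, and K is closed under ∘: it is a subgroup.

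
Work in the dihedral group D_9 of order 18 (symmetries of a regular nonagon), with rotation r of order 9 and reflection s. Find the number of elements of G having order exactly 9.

The elements of order 9 are: r, r^2, r^4, r^5, r^7, r^8.
That's 6.

6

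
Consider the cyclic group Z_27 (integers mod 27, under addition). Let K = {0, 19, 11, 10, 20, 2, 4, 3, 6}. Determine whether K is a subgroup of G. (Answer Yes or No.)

2 ∈ K but its inverse 25 ∉ K, so K is not a subgroup.

No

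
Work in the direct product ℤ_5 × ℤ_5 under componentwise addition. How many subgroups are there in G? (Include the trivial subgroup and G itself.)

8

|G| = 25, so by Lagrange every subgroup order divides 25. Divisors: 1, 5, 25.
Subgroups by order — order 1: 1; order 5: 6; order 25: 1.
Total: 1 + 6 + 1 = 8.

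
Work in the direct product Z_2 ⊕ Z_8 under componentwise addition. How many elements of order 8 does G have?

An element (a,b) has order lcm(ord(a), ord(b)); count pairs with lcm equal to 8.
Enumerating gives 8 such elements.

8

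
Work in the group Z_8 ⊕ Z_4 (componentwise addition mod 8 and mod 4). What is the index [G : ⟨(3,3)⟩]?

|⟨(3,3)⟩| = 8 and |G| = 32.
By Lagrange, [G : H] = |G|/|H| = 32/8 = 4.

4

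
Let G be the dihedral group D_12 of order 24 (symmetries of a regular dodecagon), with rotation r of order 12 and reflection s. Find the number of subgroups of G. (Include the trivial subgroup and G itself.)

|G| = 24, so by Lagrange every subgroup order divides 24. Divisors: 1, 2, 3, 4, 6, 8, 12, 24.
Subgroups by order — order 1: 1; order 2: 13; order 3: 1; order 4: 7; order 6: 5; order 8: 3; order 12: 3; order 24: 1.
Total: 1 + 13 + 1 + 7 + 5 + 3 + 3 + 1 = 34.

34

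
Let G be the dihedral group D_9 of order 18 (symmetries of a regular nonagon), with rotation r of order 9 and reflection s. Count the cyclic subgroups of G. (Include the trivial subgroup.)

Group the elements of G by the cyclic subgroup they generate; each cyclic subgroup of order d accounts for φ(d) elements.
Cyclic subgroups by order — order 1: 1; order 2: 9; order 3: 1; order 9: 1.
Total: 12.

12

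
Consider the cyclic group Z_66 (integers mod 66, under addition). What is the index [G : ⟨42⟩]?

|⟨42⟩| = 11 and |G| = 66.
By Lagrange, [G : H] = |G|/|H| = 66/11 = 6.

6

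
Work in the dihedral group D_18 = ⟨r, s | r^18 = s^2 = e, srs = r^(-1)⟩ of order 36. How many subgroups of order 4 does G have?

9

|G| = 36 and 4 | 36, so subgroups of order 4 are possible by Lagrange.
The subgroups of order 4 are: {e, r^9, rs, r^10s}; {e, r^9, r^2s, r^11s}; {e, r^9, r^3s, r^12s}; {e, r^9, r^4s, r^13s}; … (9 in all).
So G has 9 subgroups of order 4.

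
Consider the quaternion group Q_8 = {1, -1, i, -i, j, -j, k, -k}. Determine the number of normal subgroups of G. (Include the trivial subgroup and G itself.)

G has 6 subgroups. Checking conjugation-invariance by order — order 1: 1/1 normal; order 2: 1/1 normal; order 4: 3/3 normal; order 8: 1/1 normal.
Total normal subgroups: 6.

6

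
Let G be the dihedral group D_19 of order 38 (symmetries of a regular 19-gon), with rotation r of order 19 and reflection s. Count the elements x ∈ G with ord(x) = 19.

Enumerating element orders in G gives 18 elements of order 19.

18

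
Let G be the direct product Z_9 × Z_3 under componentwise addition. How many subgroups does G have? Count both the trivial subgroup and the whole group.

|G| = 27, so by Lagrange every subgroup order divides 27. Divisors: 1, 3, 9, 27.
Subgroups by order — order 1: 1; order 3: 4; order 9: 4; order 27: 1.
Total: 1 + 4 + 4 + 1 = 10.

10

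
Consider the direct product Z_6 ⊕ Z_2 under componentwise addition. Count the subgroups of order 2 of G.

3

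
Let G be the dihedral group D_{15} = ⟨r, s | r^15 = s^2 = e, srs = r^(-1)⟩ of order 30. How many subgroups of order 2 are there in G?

15

|G| = 30 and 2 | 30, so subgroups of order 2 are possible by Lagrange.
The subgroups of order 2 are: {e, r^10s}; {e, r^11s}; {e, r^12s}; {e, r^13s}; … (15 in all).
So G has 15 subgroups of order 2.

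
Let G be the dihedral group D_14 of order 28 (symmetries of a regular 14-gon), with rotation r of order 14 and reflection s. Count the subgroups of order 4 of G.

7

|G| = 28 and 4 | 28, so subgroups of order 4 are possible by Lagrange.
The subgroups of order 4 are: {e, r^7, r^3s, r^10s}; {e, r^7, r^4s, r^11s}; {e, r^7, r^5s, r^12s}; {e, r^7, r^6s, r^13s}; … (7 in all).
So G has 7 subgroups of order 4.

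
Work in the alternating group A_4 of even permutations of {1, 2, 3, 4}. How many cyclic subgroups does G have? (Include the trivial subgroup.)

Group the elements of G by the cyclic subgroup they generate; each cyclic subgroup of order d accounts for φ(d) elements.
Cyclic subgroups by order — order 1: 1; order 2: 3; order 3: 4.
Total: 8.

8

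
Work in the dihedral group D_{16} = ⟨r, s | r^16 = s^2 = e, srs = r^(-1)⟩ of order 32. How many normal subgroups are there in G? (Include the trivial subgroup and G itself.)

8

G has 36 subgroups. Checking conjugation-invariance by order — order 1: 1/1 normal; order 2: 1/17 normal; order 4: 1/9 normal; order 8: 1/5 normal; order 16: 3/3 normal; order 32: 1/1 normal.
Total normal subgroups: 8.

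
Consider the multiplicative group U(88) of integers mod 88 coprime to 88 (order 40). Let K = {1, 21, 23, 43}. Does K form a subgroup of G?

Yes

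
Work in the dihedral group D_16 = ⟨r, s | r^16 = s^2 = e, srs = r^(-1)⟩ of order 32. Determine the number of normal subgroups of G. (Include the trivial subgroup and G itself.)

8

G has 36 subgroups. Checking conjugation-invariance by order — order 1: 1/1 normal; order 2: 1/17 normal; order 4: 1/9 normal; order 8: 1/5 normal; order 16: 3/3 normal; order 32: 1/1 normal.
Total normal subgroups: 8.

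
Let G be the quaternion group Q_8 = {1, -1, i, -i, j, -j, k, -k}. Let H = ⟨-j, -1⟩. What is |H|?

|⟨-j⟩| = 4 and |⟨-1⟩| = 2, so |H| is a multiple of lcm(4, 2) = 4 and divides |G| = 8.
Closing under the operation: H = {1, -1, j, -j}, so |H| = 4.

4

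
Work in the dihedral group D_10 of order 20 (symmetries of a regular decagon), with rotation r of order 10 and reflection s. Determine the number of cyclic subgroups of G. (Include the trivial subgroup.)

14

Group the elements of G by the cyclic subgroup they generate; each cyclic subgroup of order d accounts for φ(d) elements.
Cyclic subgroups by order — order 1: 1; order 2: 11; order 5: 1; order 10: 1.
Total: 14.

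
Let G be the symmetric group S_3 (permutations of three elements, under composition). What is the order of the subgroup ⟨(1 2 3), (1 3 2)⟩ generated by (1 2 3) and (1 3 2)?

|⟨(1 2 3)⟩| = 3 and |⟨(1 3 2)⟩| = 3, so |H| is a multiple of lcm(3, 3) = 3 and divides |G| = 6.
Closing under the operation: H = {e, (1 2 3), (1 3 2)}, so |H| = 3.

3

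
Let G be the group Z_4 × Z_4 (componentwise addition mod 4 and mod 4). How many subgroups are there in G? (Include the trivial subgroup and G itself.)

|G| = 16, so by Lagrange every subgroup order divides 16. Divisors: 1, 2, 4, 8, 16.
Subgroups by order — order 1: 1; order 2: 3; order 4: 7; order 8: 3; order 16: 1.
Total: 1 + 3 + 7 + 3 + 1 = 15.

15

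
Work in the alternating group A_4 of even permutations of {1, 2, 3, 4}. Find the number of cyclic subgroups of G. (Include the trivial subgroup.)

Each element a generates a cyclic subgroup ⟨a⟩; distinct elements may generate the same one (a cyclic group of order d has φ(d) generators).
Cyclic subgroups by order — order 1: 1; order 2: 3; order 3: 4.
Total: 8.

8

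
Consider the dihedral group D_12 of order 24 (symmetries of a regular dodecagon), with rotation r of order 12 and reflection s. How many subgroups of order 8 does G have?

|G| = 24 and 8 | 24, so subgroups of order 8 are possible by Lagrange.
The subgroups of order 8 are: {e, r^3, r^6, r^9, rs, r^4s, r^7s, r^10s}; {e, r^3, r^6, r^9, r^2s, r^5s, r^8s, r^11s}; {e, r^3, r^6, r^9, s, r^3s, r^6s, r^9s}.
So G has 3 subgroups of order 8.

3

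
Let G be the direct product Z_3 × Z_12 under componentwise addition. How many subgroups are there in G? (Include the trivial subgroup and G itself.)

18

|G| = 36, so by Lagrange every subgroup order divides 36. Divisors: 1, 2, 3, 4, 6, 9, 12, 18, 36.
Subgroups by order — order 1: 1; order 2: 1; order 3: 4; order 4: 1; order 6: 4; order 9: 1; order 12: 4; order 18: 1; order 36: 1.
Total: 1 + 1 + 4 + 1 + 4 + 1 + 4 + 1 + 1 = 18.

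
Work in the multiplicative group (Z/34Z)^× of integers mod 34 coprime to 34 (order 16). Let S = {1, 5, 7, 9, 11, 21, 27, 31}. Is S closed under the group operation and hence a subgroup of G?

21 ∈ S but its inverse 13 ∉ S, so S is not a subgroup.

No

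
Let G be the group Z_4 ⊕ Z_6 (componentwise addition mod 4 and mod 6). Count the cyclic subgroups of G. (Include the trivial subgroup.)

12

A cyclic subgroup of order d is generated by each of its φ(d) elements of order d, so the cyclic subgroups of order d number (#elements of order d)/φ(d).
Cyclic subgroups by order — order 1: 1; order 2: 3; order 3: 1; order 4: 2; order 6: 3; order 12: 2.
Total: 12.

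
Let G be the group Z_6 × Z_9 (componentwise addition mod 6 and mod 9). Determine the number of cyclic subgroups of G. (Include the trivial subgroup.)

Each element a generates a cyclic subgroup ⟨a⟩; distinct elements may generate the same one (a cyclic group of order d has φ(d) generators).
Cyclic subgroups by order — order 1: 1; order 2: 1; order 3: 4; order 6: 4; order 9: 3; order 18: 3.
Total: 16.

16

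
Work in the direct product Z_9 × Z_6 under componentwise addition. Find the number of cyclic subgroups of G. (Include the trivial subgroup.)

A cyclic subgroup of order d is generated by each of its φ(d) elements of order d, so the cyclic subgroups of order d number (#elements of order d)/φ(d).
Cyclic subgroups by order — order 1: 1; order 2: 1; order 3: 4; order 6: 4; order 9: 3; order 18: 3.
Total: 16.

16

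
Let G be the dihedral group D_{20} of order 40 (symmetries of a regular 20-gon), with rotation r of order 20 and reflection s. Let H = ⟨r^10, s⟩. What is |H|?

4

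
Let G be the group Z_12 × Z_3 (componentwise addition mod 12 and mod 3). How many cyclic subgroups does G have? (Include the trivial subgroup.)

15

A cyclic subgroup of order d is generated by each of its φ(d) elements of order d, so the cyclic subgroups of order d number (#elements of order d)/φ(d).
Cyclic subgroups by order — order 1: 1; order 2: 1; order 3: 4; order 4: 1; order 6: 4; order 12: 4.
Total: 15.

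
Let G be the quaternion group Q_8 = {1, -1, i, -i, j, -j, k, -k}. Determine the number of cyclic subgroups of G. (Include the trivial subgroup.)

Each element a generates a cyclic subgroup ⟨a⟩; distinct elements may generate the same one (a cyclic group of order d has φ(d) generators).
Cyclic subgroups by order — order 1: 1; order 2: 1; order 4: 3.
Total: 5.

5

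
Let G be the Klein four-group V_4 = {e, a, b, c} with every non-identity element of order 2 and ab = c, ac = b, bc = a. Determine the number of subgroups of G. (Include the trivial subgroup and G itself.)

5

|G| = 4, so by Lagrange every subgroup order divides 4. Divisors: 1, 2, 4.
Subgroups by order — order 1: 1; order 2: 3; order 4: 1.
Total: 1 + 3 + 1 = 5.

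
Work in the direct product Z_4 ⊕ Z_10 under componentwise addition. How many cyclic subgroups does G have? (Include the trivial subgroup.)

12

Each element a generates a cyclic subgroup ⟨a⟩; distinct elements may generate the same one (a cyclic group of order d has φ(d) generators).
Cyclic subgroups by order — order 1: 1; order 2: 3; order 4: 2; order 5: 1; order 10: 3; order 20: 2.
Total: 12.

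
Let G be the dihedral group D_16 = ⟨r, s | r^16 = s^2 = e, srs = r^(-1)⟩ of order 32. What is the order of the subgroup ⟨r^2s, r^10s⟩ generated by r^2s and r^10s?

4

|⟨r^2s⟩| = 2 and |⟨r^10s⟩| = 2, so |H| is a multiple of lcm(2, 2) = 2 and divides |G| = 32.
Closing under the operation: H = {e, r^8, r^2s, r^10s}, so |H| = 4.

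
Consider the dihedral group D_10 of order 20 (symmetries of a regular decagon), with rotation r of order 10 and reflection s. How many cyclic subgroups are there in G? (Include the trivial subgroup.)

14

Each element a generates a cyclic subgroup ⟨a⟩; distinct elements may generate the same one (a cyclic group of order d has φ(d) generators).
Cyclic subgroups by order — order 1: 1; order 2: 11; order 5: 1; order 10: 1.
Total: 14.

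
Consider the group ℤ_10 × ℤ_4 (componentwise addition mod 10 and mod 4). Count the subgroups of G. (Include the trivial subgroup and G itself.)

16

|G| = 40, so by Lagrange every subgroup order divides 40. Divisors: 1, 2, 4, 5, 8, 10, 20, 40.
Subgroups by order — order 1: 1; order 2: 3; order 4: 3; order 5: 1; order 8: 1; order 10: 3; order 20: 3; order 40: 1.
Total: 1 + 3 + 3 + 1 + 1 + 3 + 3 + 1 = 16.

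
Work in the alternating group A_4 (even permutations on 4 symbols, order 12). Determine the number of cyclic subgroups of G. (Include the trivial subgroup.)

8

A cyclic subgroup of order d is generated by each of its φ(d) elements of order d, so the cyclic subgroups of order d number (#elements of order d)/φ(d).
Cyclic subgroups by order — order 1: 1; order 2: 3; order 3: 4.
Total: 8.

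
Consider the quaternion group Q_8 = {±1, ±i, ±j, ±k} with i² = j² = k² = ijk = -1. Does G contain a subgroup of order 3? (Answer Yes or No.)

No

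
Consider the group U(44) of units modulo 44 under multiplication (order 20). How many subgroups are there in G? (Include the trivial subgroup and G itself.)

10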